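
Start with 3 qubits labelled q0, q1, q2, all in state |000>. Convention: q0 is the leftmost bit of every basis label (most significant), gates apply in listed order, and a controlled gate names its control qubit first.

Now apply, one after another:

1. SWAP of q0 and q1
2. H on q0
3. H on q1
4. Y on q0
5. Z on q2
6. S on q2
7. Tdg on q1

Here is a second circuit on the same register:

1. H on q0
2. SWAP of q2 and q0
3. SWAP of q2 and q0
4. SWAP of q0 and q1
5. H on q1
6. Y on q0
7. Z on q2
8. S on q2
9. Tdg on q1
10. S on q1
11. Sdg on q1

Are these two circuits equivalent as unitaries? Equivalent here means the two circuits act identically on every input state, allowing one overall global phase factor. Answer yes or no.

No: there is an input state on which the two circuits produce genuinely different outputs (not merely differing by a phase).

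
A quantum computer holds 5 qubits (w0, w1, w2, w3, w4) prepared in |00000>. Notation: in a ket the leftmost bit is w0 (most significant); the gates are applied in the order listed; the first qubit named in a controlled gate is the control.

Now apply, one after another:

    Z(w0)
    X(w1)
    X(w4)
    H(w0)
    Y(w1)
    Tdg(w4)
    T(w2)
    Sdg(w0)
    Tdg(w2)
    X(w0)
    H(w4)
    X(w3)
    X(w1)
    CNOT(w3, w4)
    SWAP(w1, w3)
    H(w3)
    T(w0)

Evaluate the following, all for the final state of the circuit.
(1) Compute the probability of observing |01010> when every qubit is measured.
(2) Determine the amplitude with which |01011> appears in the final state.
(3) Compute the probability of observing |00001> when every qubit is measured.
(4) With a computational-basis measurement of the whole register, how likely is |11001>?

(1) Outcome |01010> occurs with probability 1/8.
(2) The amplitude on |01011> is -sqrt(2)*exp(3*I*pi/4)/4.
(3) Outcome |00001> occurs with probability 0.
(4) Outcome |11001> occurs with probability 1/8.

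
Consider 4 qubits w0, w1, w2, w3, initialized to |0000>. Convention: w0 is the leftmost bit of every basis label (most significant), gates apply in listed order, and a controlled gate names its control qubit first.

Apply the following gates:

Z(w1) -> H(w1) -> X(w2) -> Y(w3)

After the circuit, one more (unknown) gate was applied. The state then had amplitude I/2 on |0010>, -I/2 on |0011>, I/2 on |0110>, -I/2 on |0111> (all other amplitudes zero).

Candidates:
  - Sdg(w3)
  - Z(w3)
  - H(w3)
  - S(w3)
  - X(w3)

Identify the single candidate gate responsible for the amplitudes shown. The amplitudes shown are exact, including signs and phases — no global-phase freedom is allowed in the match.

The applied gate was H(w3).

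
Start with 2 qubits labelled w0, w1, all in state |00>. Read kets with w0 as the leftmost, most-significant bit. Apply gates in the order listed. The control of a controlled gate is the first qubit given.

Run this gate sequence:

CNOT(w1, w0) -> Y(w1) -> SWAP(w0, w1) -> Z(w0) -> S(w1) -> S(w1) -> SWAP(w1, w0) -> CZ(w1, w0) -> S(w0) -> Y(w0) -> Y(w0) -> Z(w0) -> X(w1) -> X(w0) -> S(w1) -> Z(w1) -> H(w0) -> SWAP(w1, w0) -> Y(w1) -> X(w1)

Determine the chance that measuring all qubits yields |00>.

A full measurement returns |00> with probability 1/2.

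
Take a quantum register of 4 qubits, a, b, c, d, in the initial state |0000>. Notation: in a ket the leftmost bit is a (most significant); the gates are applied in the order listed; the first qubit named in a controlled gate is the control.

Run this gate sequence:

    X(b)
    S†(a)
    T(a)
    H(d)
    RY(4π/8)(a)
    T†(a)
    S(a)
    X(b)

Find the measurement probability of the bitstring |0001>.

A full measurement returns |0001> with probability 1/4.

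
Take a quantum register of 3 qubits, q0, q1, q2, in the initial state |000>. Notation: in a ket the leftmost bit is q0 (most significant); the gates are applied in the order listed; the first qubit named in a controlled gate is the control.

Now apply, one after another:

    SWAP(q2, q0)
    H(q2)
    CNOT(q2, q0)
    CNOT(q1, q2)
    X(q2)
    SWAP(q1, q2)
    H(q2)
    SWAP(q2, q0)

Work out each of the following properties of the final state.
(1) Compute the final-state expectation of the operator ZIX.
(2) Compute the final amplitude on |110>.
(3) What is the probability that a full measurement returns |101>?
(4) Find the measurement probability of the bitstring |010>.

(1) In the final state, ZIX has expectation 0.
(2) |110> carries amplitude 1/2 in the final state.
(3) A full measurement returns |101> with probability 1/4.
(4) Outcome |010> occurs with probability 1/4.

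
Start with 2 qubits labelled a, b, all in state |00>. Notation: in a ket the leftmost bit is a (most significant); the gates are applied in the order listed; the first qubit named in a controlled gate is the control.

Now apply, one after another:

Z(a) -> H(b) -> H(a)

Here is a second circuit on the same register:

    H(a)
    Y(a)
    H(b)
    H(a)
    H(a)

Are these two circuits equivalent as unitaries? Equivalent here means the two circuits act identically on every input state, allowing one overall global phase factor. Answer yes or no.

No — the two circuits implement different unitaries, even allowing a global phase.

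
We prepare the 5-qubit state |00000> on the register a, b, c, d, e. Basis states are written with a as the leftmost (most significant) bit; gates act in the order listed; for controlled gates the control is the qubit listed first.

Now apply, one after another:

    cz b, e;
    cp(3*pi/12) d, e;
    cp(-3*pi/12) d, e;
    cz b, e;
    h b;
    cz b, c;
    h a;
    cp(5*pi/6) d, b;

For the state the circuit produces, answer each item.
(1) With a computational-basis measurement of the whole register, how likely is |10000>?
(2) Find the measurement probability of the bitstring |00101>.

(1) Outcome |10000> occurs with probability 1/4.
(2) A full measurement returns |00101> with probability 0.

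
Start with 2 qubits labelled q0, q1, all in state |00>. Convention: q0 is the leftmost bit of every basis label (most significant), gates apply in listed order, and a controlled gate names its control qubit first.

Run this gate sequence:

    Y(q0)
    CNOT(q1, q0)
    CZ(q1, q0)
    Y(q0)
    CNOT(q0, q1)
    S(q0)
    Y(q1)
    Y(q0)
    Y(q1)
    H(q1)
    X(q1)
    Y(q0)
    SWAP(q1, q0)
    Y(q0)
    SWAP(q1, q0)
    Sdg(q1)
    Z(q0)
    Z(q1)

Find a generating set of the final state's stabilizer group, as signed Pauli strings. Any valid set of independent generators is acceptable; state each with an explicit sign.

One valid set of independent stabilizer generators is -IY, +ZI (any independent generating set of the same group is equally correct).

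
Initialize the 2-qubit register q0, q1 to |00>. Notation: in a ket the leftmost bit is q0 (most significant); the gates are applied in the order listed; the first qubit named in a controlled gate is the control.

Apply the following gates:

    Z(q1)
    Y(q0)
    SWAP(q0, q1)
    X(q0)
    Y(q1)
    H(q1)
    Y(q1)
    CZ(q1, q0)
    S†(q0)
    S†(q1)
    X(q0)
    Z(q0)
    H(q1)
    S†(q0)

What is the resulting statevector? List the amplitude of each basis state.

The final amplitudes are -1/2 + I/2 on |00>, -1/2 - I/2 on |01>, 0 on |10>, 0 on |11>.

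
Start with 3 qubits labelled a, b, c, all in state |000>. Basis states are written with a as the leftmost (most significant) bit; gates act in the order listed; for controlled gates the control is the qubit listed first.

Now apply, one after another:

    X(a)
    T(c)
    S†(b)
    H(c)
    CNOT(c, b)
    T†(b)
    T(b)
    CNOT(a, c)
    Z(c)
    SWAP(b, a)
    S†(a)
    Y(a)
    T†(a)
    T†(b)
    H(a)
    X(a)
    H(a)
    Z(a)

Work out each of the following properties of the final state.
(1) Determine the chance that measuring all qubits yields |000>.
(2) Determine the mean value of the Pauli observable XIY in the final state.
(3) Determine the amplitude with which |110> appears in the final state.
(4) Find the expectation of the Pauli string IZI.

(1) A full measurement returns |000> with probability 0.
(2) The observable XIY averages to sqrt(2)/2.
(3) The amplitude on |110> is 0.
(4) The observable IZI averages to -1.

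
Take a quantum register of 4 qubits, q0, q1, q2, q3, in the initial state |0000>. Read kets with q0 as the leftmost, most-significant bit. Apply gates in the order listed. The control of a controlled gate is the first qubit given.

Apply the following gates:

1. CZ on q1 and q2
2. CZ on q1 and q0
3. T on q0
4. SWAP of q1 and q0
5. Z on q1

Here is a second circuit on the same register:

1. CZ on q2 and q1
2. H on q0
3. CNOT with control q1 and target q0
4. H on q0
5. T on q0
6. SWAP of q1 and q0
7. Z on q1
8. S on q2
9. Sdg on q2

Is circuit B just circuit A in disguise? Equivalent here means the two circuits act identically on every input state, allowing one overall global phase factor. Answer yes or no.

Yes, they are equivalent — the unitaries differ by at most a global phase.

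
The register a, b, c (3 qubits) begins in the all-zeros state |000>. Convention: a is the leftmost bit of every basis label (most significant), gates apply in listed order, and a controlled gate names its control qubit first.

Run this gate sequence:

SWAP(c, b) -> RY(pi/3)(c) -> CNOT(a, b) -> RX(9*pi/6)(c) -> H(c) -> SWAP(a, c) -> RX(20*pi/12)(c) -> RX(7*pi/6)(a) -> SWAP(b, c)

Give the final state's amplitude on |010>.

The amplitude on |010> is sqrt(2)*(1 - I)/8.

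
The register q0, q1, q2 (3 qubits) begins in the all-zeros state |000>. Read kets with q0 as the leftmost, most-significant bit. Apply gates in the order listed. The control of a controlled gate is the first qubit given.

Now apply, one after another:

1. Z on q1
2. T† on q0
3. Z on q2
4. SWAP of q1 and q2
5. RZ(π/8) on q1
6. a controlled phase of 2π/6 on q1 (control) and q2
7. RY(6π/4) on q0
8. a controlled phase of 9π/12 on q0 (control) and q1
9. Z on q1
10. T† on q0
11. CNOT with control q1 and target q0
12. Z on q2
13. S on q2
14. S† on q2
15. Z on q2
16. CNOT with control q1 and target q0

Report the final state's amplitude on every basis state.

The resulting statevector has amplitude sqrt(2)*exp(15*I*pi/16)/2 on |000>, -sqrt(2)*exp(11*I*pi/16)/2 on |100>, and 0 on every other basis state.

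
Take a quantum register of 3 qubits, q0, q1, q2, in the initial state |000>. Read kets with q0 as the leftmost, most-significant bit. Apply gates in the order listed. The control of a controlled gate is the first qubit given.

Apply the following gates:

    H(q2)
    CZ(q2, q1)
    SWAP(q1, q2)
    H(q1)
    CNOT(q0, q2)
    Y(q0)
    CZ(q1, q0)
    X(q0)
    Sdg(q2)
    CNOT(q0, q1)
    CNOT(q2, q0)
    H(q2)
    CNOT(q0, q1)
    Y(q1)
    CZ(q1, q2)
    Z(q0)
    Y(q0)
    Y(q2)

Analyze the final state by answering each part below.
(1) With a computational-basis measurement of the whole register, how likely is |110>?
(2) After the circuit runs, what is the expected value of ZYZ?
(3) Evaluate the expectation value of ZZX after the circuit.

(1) The probability of measuring |110> is 1/2.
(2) In the final state, ZYZ has expectation 0.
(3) The observable ZZX averages to 1.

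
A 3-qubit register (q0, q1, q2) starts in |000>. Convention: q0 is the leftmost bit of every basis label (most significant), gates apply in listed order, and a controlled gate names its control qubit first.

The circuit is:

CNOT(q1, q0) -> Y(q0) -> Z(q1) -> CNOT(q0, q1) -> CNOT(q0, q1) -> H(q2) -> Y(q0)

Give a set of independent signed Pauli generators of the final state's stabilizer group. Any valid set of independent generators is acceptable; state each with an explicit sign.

The final state is stabilized by the group generated by +IIX, +ZII, +IZI; other independent generating sets are equally valid.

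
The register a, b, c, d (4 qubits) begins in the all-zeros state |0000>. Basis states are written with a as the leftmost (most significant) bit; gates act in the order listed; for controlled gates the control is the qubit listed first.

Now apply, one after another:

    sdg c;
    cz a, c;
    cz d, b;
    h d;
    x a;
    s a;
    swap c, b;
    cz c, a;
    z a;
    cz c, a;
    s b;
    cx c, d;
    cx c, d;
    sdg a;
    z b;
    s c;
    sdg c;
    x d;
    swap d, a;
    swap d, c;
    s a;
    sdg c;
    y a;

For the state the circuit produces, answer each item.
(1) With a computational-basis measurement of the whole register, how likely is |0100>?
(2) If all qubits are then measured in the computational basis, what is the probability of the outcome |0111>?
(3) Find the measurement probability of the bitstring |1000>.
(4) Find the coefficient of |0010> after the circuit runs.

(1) The probability of measuring |0100> is 0.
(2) The probability of measuring |0111> is 0.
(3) The probability of measuring |1000> is 0.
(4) The final state's coefficient on |0010> equals sqrt(2)*I/2.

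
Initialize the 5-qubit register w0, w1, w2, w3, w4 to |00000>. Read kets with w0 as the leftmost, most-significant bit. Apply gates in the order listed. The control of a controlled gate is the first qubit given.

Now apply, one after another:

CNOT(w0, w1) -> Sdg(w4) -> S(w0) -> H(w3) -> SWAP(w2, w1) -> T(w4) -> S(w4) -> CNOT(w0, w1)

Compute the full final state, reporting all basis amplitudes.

The resulting statevector has amplitude sqrt(2)/2 on |00000>, sqrt(2)/2 on |00010>, and 0 on every other basis state.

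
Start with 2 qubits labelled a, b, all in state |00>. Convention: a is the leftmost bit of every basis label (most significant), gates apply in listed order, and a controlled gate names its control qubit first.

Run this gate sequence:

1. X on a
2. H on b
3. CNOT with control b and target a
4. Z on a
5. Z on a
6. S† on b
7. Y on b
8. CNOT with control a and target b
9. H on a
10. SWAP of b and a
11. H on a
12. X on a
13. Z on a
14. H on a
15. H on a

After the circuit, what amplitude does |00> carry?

The final state's coefficient on |00> equals sqrt(2)*(-1 + I)/4.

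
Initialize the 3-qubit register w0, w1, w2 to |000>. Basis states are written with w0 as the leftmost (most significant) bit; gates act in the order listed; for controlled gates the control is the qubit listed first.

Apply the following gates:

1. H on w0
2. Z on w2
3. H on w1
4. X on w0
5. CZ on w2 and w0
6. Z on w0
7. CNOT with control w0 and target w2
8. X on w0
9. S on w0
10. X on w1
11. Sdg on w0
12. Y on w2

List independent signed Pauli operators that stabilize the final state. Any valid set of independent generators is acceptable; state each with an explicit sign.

One valid set of independent stabilizer generators is +XIX, +IXI, +ZIZ (any independent generating set of the same group is equally correct).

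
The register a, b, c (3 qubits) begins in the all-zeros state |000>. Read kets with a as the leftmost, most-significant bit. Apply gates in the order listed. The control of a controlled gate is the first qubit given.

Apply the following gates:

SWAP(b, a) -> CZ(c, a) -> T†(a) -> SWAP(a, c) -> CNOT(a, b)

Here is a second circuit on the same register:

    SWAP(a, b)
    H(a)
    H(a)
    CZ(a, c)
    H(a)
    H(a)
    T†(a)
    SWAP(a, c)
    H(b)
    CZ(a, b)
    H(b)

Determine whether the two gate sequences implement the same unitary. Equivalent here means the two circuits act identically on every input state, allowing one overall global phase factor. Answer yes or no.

Yes — the two circuits implement the same unitary up to a global phase.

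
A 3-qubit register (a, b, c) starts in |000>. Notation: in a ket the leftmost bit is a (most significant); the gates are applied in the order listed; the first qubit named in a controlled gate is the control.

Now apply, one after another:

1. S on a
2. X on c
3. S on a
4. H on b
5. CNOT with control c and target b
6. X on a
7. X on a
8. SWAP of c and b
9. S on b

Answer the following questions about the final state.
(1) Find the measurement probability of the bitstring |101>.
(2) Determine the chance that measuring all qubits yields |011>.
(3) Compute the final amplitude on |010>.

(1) A full measurement returns |101> with probability 0. Key observation: the block from step 6 through step 7 cancels to the identity and can be dropped.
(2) Outcome |011> occurs with probability 1/2.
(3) |010> carries amplitude sqrt(2)*I/2 in the final state.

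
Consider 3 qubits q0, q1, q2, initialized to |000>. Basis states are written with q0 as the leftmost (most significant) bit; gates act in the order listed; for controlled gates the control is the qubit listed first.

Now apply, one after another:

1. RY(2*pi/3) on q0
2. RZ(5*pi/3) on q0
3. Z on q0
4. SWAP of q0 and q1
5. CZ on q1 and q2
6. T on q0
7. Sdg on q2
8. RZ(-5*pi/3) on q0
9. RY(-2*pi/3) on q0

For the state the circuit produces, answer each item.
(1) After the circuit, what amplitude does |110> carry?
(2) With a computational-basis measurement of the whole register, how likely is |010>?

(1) The final state's coefficient on |110> equals -3*exp(2*I*pi/3)/4.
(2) The probability of measuring |010> is 3/16.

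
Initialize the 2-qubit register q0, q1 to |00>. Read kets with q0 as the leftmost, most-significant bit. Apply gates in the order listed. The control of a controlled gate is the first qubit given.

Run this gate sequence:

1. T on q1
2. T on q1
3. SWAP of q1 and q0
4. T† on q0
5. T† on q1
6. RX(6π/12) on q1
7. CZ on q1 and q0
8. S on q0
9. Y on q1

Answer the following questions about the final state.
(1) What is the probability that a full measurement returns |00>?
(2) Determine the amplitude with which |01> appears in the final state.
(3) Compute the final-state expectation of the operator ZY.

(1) A full measurement returns |00> with probability 1/2.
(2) The amplitude on |01> is sqrt(2)*I/2.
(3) The observable ZY averages to -1.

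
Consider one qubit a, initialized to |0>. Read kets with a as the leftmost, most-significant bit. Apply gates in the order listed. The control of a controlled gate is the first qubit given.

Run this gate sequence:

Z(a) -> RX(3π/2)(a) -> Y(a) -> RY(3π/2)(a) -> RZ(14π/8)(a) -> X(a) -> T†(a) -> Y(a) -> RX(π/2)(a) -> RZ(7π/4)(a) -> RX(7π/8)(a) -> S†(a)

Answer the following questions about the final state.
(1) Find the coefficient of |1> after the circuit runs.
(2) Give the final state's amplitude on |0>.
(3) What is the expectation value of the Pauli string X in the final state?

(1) The amplitude on |1> is sqrt(2)*(1 - I)*exp(3*I*pi/4)*sin(pi/16)/2.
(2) The amplitude on |0> is sqrt(2)*(1 - I)*exp(3*I*pi/4)*cos(pi/16)/2.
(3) In the final state, X has expectation sqrt(2 - sqrt(2))/2.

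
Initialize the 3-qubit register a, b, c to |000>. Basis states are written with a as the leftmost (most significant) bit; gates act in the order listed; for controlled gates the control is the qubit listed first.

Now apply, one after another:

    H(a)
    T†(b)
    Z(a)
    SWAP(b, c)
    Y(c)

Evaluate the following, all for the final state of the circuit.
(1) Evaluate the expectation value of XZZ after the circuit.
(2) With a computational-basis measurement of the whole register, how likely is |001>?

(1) The expectation value of XZZ is 1.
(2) A full measurement returns |001> with probability 1/2.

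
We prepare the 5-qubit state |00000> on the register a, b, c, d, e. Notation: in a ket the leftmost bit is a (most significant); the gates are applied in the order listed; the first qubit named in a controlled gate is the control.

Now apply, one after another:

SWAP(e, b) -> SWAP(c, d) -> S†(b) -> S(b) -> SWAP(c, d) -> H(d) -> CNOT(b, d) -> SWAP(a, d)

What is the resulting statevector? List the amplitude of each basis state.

The final amplitudes are sqrt(2)/2 on |00000>, sqrt(2)/2 on |10000>, and 0 on every other basis state.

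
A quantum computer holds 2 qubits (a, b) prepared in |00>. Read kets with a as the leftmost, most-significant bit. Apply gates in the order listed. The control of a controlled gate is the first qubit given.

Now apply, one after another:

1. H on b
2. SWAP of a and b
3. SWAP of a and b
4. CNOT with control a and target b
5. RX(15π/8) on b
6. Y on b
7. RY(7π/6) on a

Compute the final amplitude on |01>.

The final state's coefficient on |01> equals -sqrt(3)*sin(pi/16)/4 + sin(pi/16)/4 - I*cos(pi/16)/4 + sqrt(3)*I*cos(pi/16)/4. Key observation: steps 2-3 multiply out to the identity, so the circuit reduces to the remaining gates.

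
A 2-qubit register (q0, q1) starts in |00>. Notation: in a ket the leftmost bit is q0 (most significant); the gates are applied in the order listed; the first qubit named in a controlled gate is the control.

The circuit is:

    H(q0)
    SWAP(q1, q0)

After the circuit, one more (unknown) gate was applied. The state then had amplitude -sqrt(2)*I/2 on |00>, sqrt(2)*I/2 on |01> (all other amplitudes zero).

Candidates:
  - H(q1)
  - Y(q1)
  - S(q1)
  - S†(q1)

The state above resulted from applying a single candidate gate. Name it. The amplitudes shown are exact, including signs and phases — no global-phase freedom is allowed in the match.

It was Y(q1) that produced the state shown.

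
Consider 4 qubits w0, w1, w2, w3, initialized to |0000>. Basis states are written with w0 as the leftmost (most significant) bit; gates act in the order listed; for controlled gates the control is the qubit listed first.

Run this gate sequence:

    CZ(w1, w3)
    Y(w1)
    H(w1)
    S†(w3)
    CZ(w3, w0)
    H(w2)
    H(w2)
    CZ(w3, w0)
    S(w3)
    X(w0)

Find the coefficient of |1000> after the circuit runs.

The amplitude on |1000> is sqrt(2)*I/2. Key observation: gates 4-9 undo each other exactly, leaving only the rest of the circuit to track.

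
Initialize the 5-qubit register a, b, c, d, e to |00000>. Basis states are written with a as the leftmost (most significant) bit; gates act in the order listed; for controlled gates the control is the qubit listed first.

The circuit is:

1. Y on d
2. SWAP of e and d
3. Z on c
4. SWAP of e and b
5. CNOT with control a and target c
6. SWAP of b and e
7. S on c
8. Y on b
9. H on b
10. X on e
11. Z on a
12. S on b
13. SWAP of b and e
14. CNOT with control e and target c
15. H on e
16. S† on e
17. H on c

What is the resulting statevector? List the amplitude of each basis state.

The final amplitudes are sqrt(2)*(-1 + I)/4 on |00000>, sqrt(2)*(-1 + I)/4 on |00001>, sqrt(2)*(-1 - I)/4 on |00100>, sqrt(2)*(1 + I)/4 on |00101>, and 0 on every other basis state.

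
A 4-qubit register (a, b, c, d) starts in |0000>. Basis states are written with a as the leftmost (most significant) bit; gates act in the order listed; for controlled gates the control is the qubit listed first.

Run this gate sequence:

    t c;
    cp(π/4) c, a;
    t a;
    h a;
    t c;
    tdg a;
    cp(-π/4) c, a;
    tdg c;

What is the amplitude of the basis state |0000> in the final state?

|0000> carries amplitude sqrt(2)/2 in the final state.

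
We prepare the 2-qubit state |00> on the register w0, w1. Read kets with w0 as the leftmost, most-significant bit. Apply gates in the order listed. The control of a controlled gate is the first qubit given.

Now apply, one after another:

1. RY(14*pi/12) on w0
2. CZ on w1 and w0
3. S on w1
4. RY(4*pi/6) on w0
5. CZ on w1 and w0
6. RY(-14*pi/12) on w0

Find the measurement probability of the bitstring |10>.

The probability of measuring |10> is 3/4.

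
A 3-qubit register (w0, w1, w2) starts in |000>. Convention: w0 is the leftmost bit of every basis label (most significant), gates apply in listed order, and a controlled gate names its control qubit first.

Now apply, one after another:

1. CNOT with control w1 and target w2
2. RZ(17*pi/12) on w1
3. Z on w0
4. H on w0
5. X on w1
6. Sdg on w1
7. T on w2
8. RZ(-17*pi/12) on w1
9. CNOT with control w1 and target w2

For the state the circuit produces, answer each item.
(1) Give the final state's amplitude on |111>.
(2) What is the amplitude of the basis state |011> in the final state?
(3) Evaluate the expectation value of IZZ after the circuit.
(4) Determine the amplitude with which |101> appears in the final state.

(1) The amplitude on |111> is sqrt(2)*exp(I*pi/12)/2.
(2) The final state's coefficient on |011> equals sqrt(2)*exp(I*pi/12)/2.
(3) In the final state, IZZ has expectation 1.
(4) |101> carries amplitude 0 in the final state.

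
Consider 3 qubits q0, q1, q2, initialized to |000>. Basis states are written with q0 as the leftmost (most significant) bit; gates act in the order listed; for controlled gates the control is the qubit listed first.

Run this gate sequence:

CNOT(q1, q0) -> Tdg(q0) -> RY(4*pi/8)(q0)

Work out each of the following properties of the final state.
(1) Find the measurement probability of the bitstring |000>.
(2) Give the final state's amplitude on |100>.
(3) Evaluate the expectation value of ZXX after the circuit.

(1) Outcome |000> occurs with probability 1/2.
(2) |100> carries amplitude sqrt(2)/2 in the final state.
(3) The expectation value of ZXX is 0.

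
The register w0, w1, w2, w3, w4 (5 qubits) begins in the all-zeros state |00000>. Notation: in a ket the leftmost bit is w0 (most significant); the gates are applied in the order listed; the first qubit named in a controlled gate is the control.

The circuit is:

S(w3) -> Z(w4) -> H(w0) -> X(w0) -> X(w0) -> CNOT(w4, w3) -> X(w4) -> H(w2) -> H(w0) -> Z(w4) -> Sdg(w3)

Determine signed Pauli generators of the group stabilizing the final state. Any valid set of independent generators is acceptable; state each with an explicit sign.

The stabilizer group can be generated by +IIXII, +ZIIII, +IZIII, +IIIZI, -IIIIZ, among other valid generating sets.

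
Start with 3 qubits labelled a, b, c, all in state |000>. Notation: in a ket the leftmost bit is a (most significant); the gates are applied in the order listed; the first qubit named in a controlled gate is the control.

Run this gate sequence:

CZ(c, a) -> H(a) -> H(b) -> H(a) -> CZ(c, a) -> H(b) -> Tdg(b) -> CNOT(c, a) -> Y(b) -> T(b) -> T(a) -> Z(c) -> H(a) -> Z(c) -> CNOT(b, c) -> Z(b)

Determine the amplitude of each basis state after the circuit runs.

The resulting statevector has amplitude -sqrt(2)*exp(3*I*pi/4)/2 on |011>, -sqrt(2)*exp(3*I*pi/4)/2 on |111>, and 0 on every other basis state.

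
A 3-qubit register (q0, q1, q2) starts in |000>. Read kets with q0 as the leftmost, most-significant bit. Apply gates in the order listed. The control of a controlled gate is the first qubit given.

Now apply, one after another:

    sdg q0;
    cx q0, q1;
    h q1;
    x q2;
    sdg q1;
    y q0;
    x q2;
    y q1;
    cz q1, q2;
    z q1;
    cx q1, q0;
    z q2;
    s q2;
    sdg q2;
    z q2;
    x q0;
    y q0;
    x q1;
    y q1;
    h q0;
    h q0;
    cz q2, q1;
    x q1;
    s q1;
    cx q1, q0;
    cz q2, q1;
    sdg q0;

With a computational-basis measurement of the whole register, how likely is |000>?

The probability of measuring |000> is 1/2. Key observation: the block from step 12 through step 15 cancels to the identity and can be dropped.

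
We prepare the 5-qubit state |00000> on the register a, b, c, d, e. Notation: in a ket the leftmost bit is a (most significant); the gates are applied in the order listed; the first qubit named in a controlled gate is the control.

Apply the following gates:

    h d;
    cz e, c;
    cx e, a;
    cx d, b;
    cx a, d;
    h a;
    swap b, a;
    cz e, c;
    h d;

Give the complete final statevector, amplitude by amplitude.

After the circuit, the state carries amplitude sqrt(2)/4 on |00000>, sqrt(2)/4 on |00010>, sqrt(2)/4 on |01000>, sqrt(2)/4 on |01010>, sqrt(2)/4 on |10000>, -sqrt(2)/4 on |10010>, sqrt(2)/4 on |11000>, -sqrt(2)/4 on |11010>, and 0 on every other basis state.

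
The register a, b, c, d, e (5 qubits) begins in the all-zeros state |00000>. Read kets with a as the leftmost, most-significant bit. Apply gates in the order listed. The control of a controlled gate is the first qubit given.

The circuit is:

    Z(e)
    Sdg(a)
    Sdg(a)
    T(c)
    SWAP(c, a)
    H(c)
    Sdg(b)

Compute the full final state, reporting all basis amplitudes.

After the circuit, the state carries amplitude sqrt(2)/2 on |00000>, sqrt(2)/2 on |00100>, and 0 on every other basis state.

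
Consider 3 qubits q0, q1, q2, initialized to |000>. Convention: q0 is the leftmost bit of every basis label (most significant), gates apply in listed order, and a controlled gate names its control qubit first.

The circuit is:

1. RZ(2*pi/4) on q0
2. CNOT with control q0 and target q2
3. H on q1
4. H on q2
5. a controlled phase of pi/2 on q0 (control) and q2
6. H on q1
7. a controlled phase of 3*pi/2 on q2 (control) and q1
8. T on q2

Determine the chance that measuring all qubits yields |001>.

A full measurement returns |001> with probability 1/2.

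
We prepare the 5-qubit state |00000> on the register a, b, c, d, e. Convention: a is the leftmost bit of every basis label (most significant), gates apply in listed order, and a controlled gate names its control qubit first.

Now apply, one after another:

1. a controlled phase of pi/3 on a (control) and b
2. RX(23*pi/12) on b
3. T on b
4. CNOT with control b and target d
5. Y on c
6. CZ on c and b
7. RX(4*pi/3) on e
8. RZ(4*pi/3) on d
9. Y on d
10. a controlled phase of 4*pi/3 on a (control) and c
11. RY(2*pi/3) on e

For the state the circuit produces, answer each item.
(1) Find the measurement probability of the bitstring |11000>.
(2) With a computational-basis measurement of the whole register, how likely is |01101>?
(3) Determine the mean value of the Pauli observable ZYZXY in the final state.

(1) Outcome |11000> occurs with probability 0.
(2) Outcome |01101> occurs with probability -3*sqrt(6)/64 - 3*sqrt(2)/64 + 3/16.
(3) The expectation value of ZYZXY is 3/8 - sqrt(3)/4.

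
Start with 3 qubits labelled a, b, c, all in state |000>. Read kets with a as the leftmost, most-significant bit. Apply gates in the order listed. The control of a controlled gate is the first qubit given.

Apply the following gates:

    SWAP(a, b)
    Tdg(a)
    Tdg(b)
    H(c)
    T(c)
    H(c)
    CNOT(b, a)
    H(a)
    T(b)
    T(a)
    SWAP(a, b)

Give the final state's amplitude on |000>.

The amplitude on |000> is sqrt(2)*(1 + exp(I*pi/4))/4.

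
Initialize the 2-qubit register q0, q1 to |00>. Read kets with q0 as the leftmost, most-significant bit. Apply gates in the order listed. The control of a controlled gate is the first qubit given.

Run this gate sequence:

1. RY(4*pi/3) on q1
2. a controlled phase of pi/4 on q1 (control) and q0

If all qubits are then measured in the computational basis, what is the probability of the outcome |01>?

Outcome |01> occurs with probability 3/4.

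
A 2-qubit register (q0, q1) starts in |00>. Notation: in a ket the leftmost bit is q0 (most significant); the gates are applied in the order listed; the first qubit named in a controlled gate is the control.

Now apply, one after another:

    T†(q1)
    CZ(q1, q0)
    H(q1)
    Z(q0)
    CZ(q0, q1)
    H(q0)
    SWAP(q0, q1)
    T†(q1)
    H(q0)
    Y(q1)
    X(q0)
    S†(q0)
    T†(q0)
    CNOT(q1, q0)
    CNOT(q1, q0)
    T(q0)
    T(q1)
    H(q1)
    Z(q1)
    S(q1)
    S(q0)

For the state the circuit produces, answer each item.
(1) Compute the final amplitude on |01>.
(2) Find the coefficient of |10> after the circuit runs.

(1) The amplitude on |01> is 0. Key observation: gates 13-16 undo each other exactly, leaving only the rest of the circuit to track.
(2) The final state's coefficient on |10> equals -sqrt(2)/2.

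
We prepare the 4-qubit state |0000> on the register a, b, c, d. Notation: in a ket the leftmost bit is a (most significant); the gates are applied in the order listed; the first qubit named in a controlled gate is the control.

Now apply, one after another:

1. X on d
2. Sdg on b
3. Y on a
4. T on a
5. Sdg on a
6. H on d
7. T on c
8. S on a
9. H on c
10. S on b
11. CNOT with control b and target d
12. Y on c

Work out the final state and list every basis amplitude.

The resulting statevector has amplitude exp(I*pi/4)/2 on |1000>, -exp(I*pi/4)/2 on |1001>, -exp(I*pi/4)/2 on |1010>, exp(I*pi/4)/2 on |1011>, and 0 on every other basis state.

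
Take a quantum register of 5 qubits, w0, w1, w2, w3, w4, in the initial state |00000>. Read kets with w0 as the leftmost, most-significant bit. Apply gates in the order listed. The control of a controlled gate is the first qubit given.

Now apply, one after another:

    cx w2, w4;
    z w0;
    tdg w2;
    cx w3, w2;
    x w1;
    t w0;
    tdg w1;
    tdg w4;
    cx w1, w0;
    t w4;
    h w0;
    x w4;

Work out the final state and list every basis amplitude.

The final amplitudes are -sqrt(2)*exp(3*I*pi/4)/2 on |01001>, sqrt(2)*exp(3*I*pi/4)/2 on |11001>, and 0 on every other basis state.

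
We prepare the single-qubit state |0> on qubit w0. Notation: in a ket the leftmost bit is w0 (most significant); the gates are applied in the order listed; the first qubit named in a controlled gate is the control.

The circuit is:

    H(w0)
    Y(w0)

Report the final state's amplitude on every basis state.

The final amplitudes are -sqrt(2)*I/2 on |0>, sqrt(2)*I/2 on |1>.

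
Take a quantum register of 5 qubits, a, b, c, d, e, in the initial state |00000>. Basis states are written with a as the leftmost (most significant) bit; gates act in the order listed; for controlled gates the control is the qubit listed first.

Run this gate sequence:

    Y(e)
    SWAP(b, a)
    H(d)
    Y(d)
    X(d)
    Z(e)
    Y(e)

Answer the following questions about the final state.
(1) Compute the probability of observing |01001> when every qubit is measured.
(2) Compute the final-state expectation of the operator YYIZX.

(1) Outcome |01001> occurs with probability 0.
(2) In the final state, YYIZX has expectation 0.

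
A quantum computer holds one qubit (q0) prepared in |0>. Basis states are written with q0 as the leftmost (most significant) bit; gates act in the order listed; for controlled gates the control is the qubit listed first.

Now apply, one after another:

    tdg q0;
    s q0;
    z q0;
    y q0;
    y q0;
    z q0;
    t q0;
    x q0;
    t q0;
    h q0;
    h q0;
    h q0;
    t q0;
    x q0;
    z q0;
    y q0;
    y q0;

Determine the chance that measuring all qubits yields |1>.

A full measurement returns |1> with probability 1/2. Key observation: steps 3-6 multiply out to the identity, so the circuit reduces to the remaining gates.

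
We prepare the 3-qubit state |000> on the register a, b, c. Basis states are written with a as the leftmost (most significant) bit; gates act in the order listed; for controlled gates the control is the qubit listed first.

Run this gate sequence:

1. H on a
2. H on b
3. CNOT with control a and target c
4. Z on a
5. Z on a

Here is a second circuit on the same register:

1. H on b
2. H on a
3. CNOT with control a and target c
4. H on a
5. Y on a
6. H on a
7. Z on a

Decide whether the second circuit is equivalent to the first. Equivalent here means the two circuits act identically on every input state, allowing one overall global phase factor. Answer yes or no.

No — the two circuits implement different unitaries, even allowing a global phase.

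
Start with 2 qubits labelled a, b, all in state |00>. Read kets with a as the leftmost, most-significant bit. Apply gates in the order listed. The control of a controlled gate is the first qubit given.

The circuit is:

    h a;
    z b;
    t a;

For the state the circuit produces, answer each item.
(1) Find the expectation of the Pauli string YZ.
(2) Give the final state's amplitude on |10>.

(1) In the final state, YZ has expectation sqrt(2)/2.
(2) |10> carries amplitude sqrt(2)*exp(I*pi/4)/2 in the final state.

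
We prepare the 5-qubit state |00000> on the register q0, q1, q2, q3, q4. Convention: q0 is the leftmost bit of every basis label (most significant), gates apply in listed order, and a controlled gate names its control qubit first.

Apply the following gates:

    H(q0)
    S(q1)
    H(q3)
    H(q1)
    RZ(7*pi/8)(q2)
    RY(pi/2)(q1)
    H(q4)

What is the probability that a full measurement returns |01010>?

Outcome |01010> occurs with probability 1/8.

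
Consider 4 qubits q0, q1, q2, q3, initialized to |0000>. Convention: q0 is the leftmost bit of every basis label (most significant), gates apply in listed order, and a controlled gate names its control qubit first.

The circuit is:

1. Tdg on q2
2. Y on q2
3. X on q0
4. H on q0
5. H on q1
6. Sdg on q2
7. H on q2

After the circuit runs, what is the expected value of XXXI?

In the final state, XXXI has expectation 1.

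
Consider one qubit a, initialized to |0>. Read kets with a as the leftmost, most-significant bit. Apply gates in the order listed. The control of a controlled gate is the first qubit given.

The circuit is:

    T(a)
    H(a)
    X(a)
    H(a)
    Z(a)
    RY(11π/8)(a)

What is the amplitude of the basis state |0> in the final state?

The final state's coefficient on |0> equals -cos(5*pi/16). Key observation: the block from step 2 through step 5 cancels to the identity and can be dropped.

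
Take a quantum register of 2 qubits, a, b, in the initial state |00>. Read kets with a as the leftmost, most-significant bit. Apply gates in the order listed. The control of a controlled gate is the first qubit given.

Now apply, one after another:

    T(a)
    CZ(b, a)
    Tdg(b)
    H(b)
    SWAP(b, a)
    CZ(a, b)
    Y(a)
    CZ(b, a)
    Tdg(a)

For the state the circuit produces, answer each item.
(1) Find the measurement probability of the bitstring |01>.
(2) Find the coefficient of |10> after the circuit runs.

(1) A full measurement returns |01> with probability 0.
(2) The amplitude on |10> is sqrt(2)*exp(I*pi/4)/2.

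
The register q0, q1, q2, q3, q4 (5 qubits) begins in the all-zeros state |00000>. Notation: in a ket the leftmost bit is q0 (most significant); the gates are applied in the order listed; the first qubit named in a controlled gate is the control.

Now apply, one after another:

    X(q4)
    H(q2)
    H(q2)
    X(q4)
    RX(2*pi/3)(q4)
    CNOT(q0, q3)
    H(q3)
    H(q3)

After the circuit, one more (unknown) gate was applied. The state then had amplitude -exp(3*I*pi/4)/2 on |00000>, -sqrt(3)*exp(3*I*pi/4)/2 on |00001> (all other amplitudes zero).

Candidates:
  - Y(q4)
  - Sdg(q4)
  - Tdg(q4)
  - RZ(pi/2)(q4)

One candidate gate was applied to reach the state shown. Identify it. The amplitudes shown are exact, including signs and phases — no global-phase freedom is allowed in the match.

The unique candidate consistent with the amplitudes is RZ(pi/2)(q4). Key observation: the block from step 1 through step 4 cancels to the identity and can be dropped.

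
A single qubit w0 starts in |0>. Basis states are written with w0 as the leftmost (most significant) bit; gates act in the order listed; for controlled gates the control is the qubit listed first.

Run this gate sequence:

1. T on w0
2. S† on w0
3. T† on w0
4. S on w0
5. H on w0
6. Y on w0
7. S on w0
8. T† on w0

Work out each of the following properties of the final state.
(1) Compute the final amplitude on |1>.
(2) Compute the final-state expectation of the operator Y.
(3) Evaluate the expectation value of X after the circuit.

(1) The final state's coefficient on |1> equals sqrt(2)*exp(3*I*pi/4)/2.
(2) In the final state, Y has expectation -sqrt(2)/2.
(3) The observable X averages to -sqrt(2)/2.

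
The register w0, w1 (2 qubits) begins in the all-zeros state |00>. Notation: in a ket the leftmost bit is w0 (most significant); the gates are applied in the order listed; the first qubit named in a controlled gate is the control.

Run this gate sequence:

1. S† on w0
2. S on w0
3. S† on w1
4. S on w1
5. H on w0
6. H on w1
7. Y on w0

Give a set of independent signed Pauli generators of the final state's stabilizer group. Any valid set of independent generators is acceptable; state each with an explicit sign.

The final state is stabilized by the group generated by -XI, +IX; other independent generating sets are equally valid.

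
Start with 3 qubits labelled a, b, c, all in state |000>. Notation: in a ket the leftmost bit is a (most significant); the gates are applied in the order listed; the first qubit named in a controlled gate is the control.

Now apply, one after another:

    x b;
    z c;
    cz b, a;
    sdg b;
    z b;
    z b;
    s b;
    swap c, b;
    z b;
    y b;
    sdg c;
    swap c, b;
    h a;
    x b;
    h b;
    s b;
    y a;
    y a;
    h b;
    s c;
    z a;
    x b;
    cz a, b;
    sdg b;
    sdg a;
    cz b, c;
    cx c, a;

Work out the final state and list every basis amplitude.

The final amplitudes are 0 on |000>, sqrt(2)*(-1 + I)/4 on |001>, 0 on |010>, sqrt(2)*(-1 + I)/4 on |011>, 0 on |100>, sqrt(2)*(1 + I)/4 on |101>, 0 on |110>, sqrt(2)*(-1 - I)/4 on |111>. Key observation: the block from step 4 through step 7 cancels to the identity and can be dropped.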